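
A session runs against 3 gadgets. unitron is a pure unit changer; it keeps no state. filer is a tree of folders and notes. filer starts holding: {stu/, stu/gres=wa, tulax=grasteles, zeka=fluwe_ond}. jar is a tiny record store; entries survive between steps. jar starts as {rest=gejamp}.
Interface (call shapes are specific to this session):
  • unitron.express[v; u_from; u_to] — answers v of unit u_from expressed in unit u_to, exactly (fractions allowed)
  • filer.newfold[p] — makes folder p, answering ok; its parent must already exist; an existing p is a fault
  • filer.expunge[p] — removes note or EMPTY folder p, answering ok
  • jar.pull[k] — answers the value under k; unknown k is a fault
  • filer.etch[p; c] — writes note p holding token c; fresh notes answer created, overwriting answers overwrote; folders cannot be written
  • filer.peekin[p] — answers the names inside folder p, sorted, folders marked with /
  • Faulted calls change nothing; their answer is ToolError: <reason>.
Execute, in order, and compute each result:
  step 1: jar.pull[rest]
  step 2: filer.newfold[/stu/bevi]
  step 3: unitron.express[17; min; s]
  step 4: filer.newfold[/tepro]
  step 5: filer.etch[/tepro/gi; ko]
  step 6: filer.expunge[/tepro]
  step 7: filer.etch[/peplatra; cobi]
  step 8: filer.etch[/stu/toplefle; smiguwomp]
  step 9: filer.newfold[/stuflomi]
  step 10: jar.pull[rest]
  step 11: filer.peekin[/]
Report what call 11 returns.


;; 1. jar.pull(k='rest') == gejamp
;; 2. filer.newfold(p='/stu/bevi') == ok
;; 3. unitron.express(v='17', u_from='min', u_to='s') == 1020
;; 4. filer.newfold(p='/tepro') == ok
;; 5. filer.etch(p='/tepro/gi', c='ko') == created
;; 6. filer.expunge(p='/tepro') == ToolError: not empty
;; 7. filer.etch(p='/peplatra', c='cobi') == created
;; 8. filer.etch(p='/stu/toplefle', c='smiguwomp') == created
;; 9. filer.newfold(p='/stuflomi') == ok
;; 10. jar.pull(k='rest') == gejamp
;; 11. filer.peekin(p='/') == [peplatra, stu/, stuflomi/, tepro/, tulax, zeka]

Answer: [peplatra, stu/, stuflomi/, tepro/, tulax, zeka]


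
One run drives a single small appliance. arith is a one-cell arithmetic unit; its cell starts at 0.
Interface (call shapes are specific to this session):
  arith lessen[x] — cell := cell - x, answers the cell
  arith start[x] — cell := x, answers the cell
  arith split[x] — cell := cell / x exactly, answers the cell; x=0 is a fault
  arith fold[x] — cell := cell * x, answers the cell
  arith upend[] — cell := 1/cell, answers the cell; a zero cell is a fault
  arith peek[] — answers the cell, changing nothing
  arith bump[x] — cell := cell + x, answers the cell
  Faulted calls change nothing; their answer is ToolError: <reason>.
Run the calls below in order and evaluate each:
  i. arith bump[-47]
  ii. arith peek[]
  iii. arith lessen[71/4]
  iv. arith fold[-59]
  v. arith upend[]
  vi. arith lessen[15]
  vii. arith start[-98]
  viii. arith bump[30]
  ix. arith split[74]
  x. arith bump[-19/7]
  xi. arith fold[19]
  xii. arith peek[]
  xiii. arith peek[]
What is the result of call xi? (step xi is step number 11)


Now I run arith bump with x: -47, giving -47.
Invoking arith peek, yielding -47.
I run arith lessen with x: 71/4, which returns -259/4.
I try arith fold with x: -59, giving 15281/4.
Invoking arith upend, giving 4/15281.
I run arith lessen with x: 15, which returns -229211/15281.
Now I run arith start with x: -98, which returns -98.
Invoking arith bump with x: 30, which returns -68.
Now I run arith split with x: 74, and get -34/37.
Using arith bump with x: -19/7, → -941/259.
I invoke arith fold with x: 19, which returns -17879/259.
I call arith peek, yielding -17879/259.
I call arith peek(), and get -17879/259.

Answer: -17879/259


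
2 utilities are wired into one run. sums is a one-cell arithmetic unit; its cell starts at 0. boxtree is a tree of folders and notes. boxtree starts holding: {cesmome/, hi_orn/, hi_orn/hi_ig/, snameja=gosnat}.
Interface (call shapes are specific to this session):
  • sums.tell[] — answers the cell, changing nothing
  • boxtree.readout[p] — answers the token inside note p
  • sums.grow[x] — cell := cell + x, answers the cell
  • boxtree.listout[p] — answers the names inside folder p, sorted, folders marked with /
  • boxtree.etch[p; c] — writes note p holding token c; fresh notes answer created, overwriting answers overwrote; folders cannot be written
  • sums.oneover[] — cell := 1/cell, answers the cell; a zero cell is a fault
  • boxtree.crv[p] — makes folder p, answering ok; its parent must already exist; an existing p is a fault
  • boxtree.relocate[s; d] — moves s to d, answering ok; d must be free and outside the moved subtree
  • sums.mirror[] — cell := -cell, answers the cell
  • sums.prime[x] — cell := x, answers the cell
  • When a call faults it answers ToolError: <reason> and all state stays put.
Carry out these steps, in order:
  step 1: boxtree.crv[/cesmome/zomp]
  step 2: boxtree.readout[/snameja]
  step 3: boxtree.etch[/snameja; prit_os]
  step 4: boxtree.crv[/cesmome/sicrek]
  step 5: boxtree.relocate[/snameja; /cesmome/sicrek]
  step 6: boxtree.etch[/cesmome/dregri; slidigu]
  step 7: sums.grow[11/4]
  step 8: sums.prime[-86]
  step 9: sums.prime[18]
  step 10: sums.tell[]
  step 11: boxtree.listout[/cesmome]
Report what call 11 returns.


Answer: [dregri, sicrek/, zomp/]

Derivation:
I run crv using p='/cesmome/zomp', → ok.
Using readout using p='/snameja', and get gosnat.
Next I call etch using p='/snameja', c='prit_os', yielding overwrote.
Then crv using p='/cesmome/sicrek', → ok.
I invoke relocate using s='/snameja', d='/cesmome/sicrek', → ToolError: exists.
Calling etch using p='/cesmome/dregri', c='slidigu', — result: created.
I invoke grow using x='11/4': 11/4.
I run prime using x='-86', and get -86.
Then prime using x='18', and get 18.
Now I run tell, which returns 18.
I use listout using p='/cesmome', and observe [dregri, sicrek/, zomp/].


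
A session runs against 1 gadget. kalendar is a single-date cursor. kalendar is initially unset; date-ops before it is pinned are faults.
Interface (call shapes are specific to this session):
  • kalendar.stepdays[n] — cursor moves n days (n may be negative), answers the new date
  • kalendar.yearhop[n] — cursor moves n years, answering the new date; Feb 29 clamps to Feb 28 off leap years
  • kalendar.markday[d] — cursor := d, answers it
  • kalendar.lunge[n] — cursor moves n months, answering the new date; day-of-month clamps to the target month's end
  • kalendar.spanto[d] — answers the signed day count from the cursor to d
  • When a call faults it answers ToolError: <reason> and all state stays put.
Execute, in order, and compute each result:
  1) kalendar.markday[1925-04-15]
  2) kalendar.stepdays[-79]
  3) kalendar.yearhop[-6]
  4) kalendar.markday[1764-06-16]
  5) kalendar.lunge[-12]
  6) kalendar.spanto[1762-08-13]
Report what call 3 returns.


% kalendar.markday d: 1925-04-15
= 1925-04-15
% kalendar.stepdays n: -79
= 1925-01-26
% kalendar.yearhop n: -6
= 1919-01-26
% kalendar.markday d: 1764-06-16
= 1764-06-16
% kalendar.lunge n: -12
= 1763-06-16
% kalendar.spanto d: 1762-08-13
= -307

Answer: 1919-01-26


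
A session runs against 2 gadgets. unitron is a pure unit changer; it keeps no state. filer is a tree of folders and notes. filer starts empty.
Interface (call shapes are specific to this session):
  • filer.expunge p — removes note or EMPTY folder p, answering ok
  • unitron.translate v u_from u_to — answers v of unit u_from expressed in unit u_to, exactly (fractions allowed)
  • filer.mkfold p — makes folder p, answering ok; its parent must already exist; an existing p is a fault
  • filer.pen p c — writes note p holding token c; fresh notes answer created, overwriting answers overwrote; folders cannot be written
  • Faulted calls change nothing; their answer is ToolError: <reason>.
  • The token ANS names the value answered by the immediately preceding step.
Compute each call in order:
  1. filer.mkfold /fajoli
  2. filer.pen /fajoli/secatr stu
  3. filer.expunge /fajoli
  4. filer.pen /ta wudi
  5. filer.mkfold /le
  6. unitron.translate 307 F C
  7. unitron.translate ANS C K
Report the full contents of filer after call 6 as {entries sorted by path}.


Answer: {fajoli/, fajoli/secatr=stu, le/, ta=wudi}

Derivation:
// 1. filer.mkfold(p='/fajoli') == ok
// 2. filer.pen(p='/fajoli/secatr', c='stu') == created
// 3. filer.expunge(p='/fajoli') == ToolError: not empty
// 4. filer.pen(p='/ta', c='wudi') == created
// 5. filer.mkfold(p='/le') == ok
// 6. unitron.translate(v='307', u_from='F', u_to='C') == 1375/9
// 7. unitron.translate(v='ANS', u_from='C', u_to='K') == 76667/180


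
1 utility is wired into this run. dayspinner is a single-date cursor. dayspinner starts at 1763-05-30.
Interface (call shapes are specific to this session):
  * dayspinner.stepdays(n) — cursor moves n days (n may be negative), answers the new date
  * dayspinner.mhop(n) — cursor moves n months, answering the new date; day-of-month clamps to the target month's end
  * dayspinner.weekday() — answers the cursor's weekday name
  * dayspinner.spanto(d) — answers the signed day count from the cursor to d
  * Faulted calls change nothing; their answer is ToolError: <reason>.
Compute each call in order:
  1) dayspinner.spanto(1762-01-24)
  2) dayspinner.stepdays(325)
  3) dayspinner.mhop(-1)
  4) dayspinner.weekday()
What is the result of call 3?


Calling dayspinner.spanto with d='1762-01-24', and get -491.
I use dayspinner.stepdays with n='325', and see 1764-04-19.
Then dayspinner.mhop with n='-1', yielding 1764-03-19.
Calling dayspinner.weekday(), giving Monday.

Answer: 1764-03-19


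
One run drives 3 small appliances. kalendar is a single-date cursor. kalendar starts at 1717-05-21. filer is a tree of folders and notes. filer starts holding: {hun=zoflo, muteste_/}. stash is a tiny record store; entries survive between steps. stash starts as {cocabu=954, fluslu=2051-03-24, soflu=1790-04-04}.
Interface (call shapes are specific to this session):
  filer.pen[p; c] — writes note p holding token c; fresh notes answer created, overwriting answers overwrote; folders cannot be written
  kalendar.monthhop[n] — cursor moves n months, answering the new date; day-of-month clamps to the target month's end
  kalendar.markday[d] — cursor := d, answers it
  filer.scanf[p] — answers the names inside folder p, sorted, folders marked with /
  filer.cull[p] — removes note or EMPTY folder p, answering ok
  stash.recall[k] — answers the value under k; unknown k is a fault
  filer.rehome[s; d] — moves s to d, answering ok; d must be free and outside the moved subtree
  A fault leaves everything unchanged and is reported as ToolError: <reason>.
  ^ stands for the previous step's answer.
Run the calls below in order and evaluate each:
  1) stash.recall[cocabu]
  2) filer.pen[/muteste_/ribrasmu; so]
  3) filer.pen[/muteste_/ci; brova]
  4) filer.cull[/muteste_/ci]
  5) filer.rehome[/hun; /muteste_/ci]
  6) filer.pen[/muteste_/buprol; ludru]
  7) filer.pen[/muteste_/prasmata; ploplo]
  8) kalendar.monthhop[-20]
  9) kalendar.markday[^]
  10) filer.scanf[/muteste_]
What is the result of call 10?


-> stash.recall(k: cocabu)
<- 954
-> filer.pen(p: /muteste_/ribrasmu, c: so)
<- created
-> filer.pen(p: /muteste_/ci, c: brova)
<- created
-> filer.cull(p: /muteste_/ci)
<- ok
-> filer.rehome(s: /hun, d: /muteste_/ci)
<- ok
-> filer.pen(p: /muteste_/buprol, c: ludru)
<- created
-> filer.pen(p: /muteste_/prasmata, c: ploplo)
<- created
-> kalendar.monthhop(n: -20)
<- 1715-09-21
-> kalendar.markday(d: ^)
<- 1715-09-21
-> filer.scanf(p: /muteste_)
<- [buprol, ci, prasmata, ribrasmu]

Answer: [buprol, ci, prasmata, ribrasmu]


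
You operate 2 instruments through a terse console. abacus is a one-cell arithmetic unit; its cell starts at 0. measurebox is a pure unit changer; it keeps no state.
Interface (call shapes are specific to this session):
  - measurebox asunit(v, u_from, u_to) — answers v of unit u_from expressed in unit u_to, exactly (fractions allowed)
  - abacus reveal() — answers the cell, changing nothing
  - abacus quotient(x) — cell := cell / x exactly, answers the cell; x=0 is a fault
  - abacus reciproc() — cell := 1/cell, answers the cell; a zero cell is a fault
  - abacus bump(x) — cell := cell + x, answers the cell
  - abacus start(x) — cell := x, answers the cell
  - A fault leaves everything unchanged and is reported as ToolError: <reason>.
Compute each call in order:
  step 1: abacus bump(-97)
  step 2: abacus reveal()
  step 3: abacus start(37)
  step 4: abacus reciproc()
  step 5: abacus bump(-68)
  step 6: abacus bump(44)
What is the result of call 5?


[in] abacus bump x='-97'
[out] -97
[in] abacus reveal
[out] -97
[in] abacus start x='37'
[out] 37
[in] abacus reciproc
[out] 1/37
[in] abacus bump x='-68'
[out] -2515/37
[in] abacus bump x='44'
[out] -887/37

Answer: -2515/37


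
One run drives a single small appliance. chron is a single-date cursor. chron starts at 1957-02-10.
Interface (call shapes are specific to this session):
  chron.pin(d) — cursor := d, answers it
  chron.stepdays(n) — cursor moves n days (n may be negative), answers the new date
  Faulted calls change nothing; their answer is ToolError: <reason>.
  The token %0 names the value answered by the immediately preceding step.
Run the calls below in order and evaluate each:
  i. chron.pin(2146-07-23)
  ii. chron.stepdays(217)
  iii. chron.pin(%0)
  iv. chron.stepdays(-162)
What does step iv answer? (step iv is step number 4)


Answer: 2146-09-16

Derivation:
! chron.pin(2146-07-23) : 2146-07-23
! chron.stepdays(217) : 2147-02-25
! chron.pin(%0) : 2147-02-25
! chron.stepdays(-162) : 2146-09-16


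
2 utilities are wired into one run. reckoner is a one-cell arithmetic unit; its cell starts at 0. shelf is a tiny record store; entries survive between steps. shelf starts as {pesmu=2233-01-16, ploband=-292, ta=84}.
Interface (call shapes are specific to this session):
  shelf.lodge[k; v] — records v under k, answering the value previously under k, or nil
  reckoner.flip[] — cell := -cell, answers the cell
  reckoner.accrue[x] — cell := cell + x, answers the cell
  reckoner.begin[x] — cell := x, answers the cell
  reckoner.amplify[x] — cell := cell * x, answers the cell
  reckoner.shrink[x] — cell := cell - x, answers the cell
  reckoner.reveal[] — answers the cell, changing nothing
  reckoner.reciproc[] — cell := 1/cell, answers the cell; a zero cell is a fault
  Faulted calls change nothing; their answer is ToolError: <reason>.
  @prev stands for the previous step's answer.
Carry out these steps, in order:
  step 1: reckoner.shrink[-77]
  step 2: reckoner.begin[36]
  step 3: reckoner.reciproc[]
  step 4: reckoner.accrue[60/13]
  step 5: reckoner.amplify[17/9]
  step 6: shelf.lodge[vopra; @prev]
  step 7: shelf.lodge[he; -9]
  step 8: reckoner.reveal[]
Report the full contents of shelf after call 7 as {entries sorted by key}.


Do: reckoner.shrink[x: -77]
See: 77
Do: reckoner.begin[x: 36]
See: 36
Do: reckoner.reciproc[]
See: 1/36
Do: reckoner.accrue[x: 60/13]
See: 2173/468
Do: reckoner.amplify[x: 17/9]
See: 36941/4212
Do: shelf.lodge[k: vopra; v: @prev]
See: nil
Do: shelf.lodge[k: he; v: -9]
See: nil
Do: reckoner.reveal[]
See: 36941/4212

Answer: {he=-9, pesmu=2233-01-16, ploband=-292, ta=84, vopra=36941/4212}


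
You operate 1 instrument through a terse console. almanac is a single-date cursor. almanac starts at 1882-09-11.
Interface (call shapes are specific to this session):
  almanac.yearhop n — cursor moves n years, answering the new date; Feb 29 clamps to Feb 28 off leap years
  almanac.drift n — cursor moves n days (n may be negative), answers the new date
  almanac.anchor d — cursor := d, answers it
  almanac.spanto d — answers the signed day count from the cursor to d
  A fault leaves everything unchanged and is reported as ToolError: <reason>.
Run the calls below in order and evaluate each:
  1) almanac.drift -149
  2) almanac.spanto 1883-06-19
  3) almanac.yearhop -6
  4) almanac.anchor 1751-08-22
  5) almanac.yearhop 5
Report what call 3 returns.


==> almanac.drift(n='-149')
<== 1882-04-15
==> almanac.spanto(d='1883-06-19')
<== 430
==> almanac.yearhop(n='-6')
<== 1876-04-15
==> almanac.anchor(d='1751-08-22')
<== 1751-08-22
==> almanac.yearhop(n='5')
<== 1756-08-22

Answer: 1876-04-15


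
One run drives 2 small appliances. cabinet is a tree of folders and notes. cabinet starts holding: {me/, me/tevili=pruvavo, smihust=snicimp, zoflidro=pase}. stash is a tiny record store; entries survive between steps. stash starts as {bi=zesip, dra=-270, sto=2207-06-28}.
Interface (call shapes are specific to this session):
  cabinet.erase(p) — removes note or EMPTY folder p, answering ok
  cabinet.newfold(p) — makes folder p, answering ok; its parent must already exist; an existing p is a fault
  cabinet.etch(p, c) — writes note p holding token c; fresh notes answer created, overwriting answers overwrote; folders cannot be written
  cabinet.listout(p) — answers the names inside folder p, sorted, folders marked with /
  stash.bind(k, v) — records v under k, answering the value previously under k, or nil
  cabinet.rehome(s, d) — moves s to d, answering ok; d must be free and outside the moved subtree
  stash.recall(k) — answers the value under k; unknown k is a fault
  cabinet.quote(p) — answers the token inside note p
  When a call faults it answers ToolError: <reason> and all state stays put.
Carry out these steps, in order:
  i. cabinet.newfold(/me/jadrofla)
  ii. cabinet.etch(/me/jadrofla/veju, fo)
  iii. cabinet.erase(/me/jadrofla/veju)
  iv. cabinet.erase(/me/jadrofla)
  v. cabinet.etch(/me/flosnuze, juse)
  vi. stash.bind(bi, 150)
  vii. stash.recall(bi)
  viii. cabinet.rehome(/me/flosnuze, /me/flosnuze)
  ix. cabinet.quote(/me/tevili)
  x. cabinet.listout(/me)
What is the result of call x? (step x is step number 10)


Answer: [flosnuze, tevili]

Derivation:
% cabinet.newfold(p: /me/jadrofla) ~> ok
% cabinet.etch(p: /me/jadrofla/veju, c: fo) ~> created
% cabinet.erase(p: /me/jadrofla/veju) ~> ok
% cabinet.erase(p: /me/jadrofla) ~> ok
% cabinet.etch(p: /me/flosnuze, c: juse) ~> created
% stash.bind(k: bi, v: 150) ~> zesip
% stash.recall(k: bi) ~> 150
% cabinet.rehome(s: /me/flosnuze, d: /me/flosnuze) ~> ToolError: exists
% cabinet.quote(p: /me/tevili) ~> pruvavo
% cabinet.listout(p: /me) ~> [flosnuze, tevili]


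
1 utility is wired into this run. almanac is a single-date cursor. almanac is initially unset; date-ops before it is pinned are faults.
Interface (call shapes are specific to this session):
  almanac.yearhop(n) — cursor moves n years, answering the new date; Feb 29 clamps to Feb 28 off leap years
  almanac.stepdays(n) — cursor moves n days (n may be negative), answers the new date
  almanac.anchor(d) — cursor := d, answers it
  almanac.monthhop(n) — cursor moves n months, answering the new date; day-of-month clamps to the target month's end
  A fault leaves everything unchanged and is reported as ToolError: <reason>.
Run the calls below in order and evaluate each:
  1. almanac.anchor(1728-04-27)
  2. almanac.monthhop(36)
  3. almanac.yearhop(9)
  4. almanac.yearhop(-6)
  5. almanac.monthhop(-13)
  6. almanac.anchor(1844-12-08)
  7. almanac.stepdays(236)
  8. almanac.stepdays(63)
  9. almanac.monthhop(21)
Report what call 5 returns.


Answer: 1733-03-27

Derivation:
Do: anchor[d=1728-04-27]
See: 1728-04-27
Do: monthhop[n=36]
See: 1731-04-27
Do: yearhop[n=9]
See: 1740-04-27
Do: yearhop[n=-6]
See: 1734-04-27
Do: monthhop[n=-13]
See: 1733-03-27
Do: anchor[d=1844-12-08]
See: 1844-12-08
Do: stepdays[n=236]
See: 1845-08-01
Do: stepdays[n=63]
See: 1845-10-03
Do: monthhop[n=21]
See: 1847-07-03


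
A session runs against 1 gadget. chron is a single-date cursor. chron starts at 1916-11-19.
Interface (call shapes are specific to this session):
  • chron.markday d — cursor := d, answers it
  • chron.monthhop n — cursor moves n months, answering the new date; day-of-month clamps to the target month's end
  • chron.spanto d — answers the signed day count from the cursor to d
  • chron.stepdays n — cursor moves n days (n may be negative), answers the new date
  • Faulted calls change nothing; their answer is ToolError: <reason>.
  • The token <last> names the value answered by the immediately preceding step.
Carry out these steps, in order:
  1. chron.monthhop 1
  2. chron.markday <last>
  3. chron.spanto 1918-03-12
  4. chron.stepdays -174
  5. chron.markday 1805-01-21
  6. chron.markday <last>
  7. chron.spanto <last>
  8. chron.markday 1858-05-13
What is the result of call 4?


·→ chron.monthhop(1)
·← 1916-12-19
·→ chron.markday(<last>)
·← 1916-12-19
·→ chron.spanto(1918-03-12)
·← 448
·→ chron.stepdays(-174)
·← 1916-06-28
·→ chron.markday(1805-01-21)
·← 1805-01-21
·→ chron.markday(<last>)
·← 1805-01-21
·→ chron.spanto(<last>)
·← 0
·→ chron.markday(1858-05-13)
·← 1858-05-13

Answer: 1916-06-28


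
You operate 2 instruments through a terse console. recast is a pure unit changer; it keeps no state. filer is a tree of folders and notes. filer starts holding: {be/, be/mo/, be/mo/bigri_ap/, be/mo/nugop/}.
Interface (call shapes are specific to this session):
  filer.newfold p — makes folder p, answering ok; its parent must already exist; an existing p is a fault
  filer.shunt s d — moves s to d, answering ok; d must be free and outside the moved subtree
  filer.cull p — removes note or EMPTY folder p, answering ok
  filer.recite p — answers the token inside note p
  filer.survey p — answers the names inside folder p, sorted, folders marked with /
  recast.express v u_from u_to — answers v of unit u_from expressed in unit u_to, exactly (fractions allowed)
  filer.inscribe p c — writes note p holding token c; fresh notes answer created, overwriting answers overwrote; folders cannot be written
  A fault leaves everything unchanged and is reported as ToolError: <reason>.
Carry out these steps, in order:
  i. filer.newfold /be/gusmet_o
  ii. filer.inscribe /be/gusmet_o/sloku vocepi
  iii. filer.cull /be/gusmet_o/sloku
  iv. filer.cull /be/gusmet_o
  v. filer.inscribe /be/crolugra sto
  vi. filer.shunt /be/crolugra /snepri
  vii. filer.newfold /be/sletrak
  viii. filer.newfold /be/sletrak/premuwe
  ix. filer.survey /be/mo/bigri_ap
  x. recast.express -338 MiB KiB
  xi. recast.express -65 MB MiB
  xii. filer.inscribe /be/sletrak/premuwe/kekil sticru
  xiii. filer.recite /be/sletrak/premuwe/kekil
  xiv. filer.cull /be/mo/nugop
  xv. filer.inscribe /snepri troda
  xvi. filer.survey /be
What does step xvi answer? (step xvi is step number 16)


Answer: [mo/, sletrak/]

Derivation:
CALL newfold[p=/be/gusmet_o]
RET  ok
CALL inscribe[p=/be/gusmet_o/sloku; c=vocepi]
RET  created
CALL cull[p=/be/gusmet_o/sloku]
RET  ok
CALL cull[p=/be/gusmet_o]
RET  ok
CALL inscribe[p=/be/crolugra; c=sto]
RET  created
CALL shunt[s=/be/crolugra; d=/snepri]
RET  ok
CALL newfold[p=/be/sletrak]
RET  ok
CALL newfold[p=/be/sletrak/premuwe]
RET  ok
CALL survey[p=/be/mo/bigri_ap]
RET  []
CALL express[v=-338; u_from=MiB; u_to=KiB]
RET  -346112
CALL express[v=-65; u_from=MB; u_to=MiB]
RET  -1015625/16384
CALL inscribe[p=/be/sletrak/premuwe/kekil; c=sticru]
RET  created
CALL recite[p=/be/sletrak/premuwe/kekil]
RET  sticru
CALL cull[p=/be/mo/nugop]
RET  ok
CALL inscribe[p=/snepri; c=troda]
RET  overwrote
CALL survey[p=/be]
RET  [mo/, sletrak/]


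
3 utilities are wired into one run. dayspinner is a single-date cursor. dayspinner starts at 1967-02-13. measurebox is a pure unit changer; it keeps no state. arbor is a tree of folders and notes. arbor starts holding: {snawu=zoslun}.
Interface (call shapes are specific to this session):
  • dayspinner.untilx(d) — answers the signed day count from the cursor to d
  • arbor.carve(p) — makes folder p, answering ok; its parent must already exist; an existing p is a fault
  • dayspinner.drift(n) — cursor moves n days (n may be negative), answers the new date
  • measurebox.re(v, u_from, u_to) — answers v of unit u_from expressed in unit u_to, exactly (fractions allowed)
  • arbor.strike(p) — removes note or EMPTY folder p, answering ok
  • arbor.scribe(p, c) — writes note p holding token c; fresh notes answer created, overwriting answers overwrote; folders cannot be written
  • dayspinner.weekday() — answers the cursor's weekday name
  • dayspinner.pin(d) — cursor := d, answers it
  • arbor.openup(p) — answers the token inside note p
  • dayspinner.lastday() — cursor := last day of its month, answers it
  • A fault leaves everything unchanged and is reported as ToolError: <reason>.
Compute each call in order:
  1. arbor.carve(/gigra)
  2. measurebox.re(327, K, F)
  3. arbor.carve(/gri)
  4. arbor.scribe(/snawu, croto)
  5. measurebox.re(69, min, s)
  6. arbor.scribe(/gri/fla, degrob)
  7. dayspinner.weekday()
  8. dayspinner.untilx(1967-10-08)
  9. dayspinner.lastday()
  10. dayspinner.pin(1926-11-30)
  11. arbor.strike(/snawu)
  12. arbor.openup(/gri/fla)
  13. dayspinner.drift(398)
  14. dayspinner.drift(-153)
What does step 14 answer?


Answer: 1927-08-02

Derivation:
Do: arbor.carve[p→/gigra]
See: ok
Do: measurebox.re[v→327; u_from→K; u_to→F]
See: 12893/100
Do: arbor.carve[p→/gri]
See: ok
Do: arbor.scribe[p→/snawu; c→croto]
See: overwrote
Do: measurebox.re[v→69; u_from→min; u_to→s]
See: 4140
Do: arbor.scribe[p→/gri/fla; c→degrob]
See: created
Do: dayspinner.weekday[]
See: Monday
Do: dayspinner.untilx[d→1967-10-08]
See: 237
Do: dayspinner.lastday[]
See: 1967-02-28
Do: dayspinner.pin[d→1926-11-30]
See: 1926-11-30
Do: arbor.strike[p→/snawu]
See: ok
Do: arbor.openup[p→/gri/fla]
See: degrob
Do: dayspinner.drift[n→398]
See: 1928-01-02
Do: dayspinner.drift[n→-153]
See: 1927-08-02


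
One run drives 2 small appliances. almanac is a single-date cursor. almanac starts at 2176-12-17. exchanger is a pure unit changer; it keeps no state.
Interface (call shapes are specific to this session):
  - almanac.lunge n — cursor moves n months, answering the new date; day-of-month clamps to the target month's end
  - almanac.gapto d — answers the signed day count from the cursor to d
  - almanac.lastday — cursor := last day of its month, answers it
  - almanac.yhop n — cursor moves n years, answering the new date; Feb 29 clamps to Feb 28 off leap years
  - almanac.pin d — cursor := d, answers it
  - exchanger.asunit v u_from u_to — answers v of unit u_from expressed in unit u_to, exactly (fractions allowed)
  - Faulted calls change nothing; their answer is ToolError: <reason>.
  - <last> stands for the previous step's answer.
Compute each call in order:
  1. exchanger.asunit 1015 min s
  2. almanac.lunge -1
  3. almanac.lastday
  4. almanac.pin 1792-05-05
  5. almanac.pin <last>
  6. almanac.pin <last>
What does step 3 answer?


[in] exchanger.asunit v='1015' u_from='min' u_to='s'
  60900
[in] almanac.lunge n='-1'
  2176-11-17
[in] almanac.lastday
  2176-11-30
[in] almanac.pin d='1792-05-05'
  1792-05-05
[in] almanac.pin d='<last>'
  1792-05-05
[in] almanac.pin d='<last>'
  1792-05-05

Answer: 2176-11-30


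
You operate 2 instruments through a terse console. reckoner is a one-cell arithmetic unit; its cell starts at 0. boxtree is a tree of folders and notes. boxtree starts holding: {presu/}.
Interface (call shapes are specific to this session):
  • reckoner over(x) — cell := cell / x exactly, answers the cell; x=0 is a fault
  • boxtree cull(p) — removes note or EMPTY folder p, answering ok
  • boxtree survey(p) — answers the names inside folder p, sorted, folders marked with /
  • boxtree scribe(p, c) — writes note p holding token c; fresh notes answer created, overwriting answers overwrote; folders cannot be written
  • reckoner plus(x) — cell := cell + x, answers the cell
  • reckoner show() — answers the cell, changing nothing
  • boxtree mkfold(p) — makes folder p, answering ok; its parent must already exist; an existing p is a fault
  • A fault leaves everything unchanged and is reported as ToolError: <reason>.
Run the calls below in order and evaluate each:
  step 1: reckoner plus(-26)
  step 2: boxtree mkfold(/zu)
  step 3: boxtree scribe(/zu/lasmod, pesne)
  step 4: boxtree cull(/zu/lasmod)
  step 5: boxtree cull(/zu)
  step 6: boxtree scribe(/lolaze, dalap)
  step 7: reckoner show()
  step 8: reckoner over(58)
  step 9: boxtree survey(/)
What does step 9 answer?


Answer: [lolaze, presu/]

Derivation:
# reckoner plus(-26) ~> -26
# boxtree mkfold(/zu) ~> ok
# boxtree scribe(/zu/lasmod, pesne) ~> created
# boxtree cull(/zu/lasmod) ~> ok
# boxtree cull(/zu) ~> ok
# boxtree scribe(/lolaze, dalap) ~> created
# reckoner show() ~> -26
# reckoner over(58) ~> -13/29
# boxtree survey(/) ~> [lolaze, presu/]


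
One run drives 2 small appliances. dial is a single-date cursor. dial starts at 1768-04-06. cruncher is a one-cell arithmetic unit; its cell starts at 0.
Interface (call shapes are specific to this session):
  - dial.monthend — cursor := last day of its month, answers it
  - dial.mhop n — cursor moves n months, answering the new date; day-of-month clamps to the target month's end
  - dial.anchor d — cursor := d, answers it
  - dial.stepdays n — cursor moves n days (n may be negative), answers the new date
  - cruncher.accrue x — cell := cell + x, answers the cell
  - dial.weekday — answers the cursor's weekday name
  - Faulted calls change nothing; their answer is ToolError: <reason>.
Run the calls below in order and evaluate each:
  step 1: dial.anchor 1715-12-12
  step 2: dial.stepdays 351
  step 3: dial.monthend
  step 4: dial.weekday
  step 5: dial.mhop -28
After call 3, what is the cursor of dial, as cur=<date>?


Answer: cur=1716-11-30

Derivation:
I use dial.anchor passing d='1715-12-12', yielding 1715-12-12.
Now I run dial.stepdays passing n='351', yielding 1716-11-27.
Now I run dial.monthend, → 1716-11-30.
Using dial.weekday, — result: Monday.
I invoke dial.mhop passing n='-28', and get 1714-07-30.


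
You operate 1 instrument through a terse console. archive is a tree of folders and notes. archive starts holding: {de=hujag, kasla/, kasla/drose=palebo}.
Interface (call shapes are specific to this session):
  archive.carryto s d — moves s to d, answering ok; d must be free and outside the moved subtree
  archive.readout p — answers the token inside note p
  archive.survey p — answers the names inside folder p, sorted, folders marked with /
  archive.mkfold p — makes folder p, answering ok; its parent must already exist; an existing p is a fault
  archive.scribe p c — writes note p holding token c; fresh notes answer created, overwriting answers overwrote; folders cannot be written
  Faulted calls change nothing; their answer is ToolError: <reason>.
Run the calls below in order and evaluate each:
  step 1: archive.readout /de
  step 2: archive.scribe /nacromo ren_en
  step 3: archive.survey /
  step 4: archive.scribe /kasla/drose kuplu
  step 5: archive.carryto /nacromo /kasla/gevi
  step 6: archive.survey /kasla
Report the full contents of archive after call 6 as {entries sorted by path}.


Answer: {de=hujag, kasla/, kasla/drose=kuplu, kasla/gevi=ren_en}

Derivation:
;; 1. archive.readout(p: /de) ~> hujag
;; 2. archive.scribe(p: /nacromo, c: ren_en) ~> created
;; 3. archive.survey(p: /) ~> [de, kasla/, nacromo]
;; 4. archive.scribe(p: /kasla/drose, c: kuplu) ~> overwrote
;; 5. archive.carryto(s: /nacromo, d: /kasla/gevi) ~> ok
;; 6. archive.survey(p: /kasla) ~> [drose, gevi]


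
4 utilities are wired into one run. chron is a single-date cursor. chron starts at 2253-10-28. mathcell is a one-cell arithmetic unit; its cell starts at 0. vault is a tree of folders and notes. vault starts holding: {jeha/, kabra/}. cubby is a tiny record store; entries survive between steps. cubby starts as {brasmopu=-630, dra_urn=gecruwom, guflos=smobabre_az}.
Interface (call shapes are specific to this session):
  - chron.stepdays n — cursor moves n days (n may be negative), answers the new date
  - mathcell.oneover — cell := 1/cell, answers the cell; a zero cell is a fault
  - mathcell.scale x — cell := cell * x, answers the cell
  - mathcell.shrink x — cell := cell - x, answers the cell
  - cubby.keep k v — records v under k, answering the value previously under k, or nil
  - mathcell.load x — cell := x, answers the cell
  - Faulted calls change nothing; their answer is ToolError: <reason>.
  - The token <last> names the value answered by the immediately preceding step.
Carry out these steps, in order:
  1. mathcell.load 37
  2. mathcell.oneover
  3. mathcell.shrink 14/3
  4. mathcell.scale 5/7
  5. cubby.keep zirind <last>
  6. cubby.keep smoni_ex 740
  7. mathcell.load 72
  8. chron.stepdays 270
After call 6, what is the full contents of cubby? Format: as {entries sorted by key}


Answer: {brasmopu=-630, dra_urn=gecruwom, guflos=smobabre_az, smoni_ex=740, zirind=-2575/777}

Derivation:
>> mathcell.load(x: 37)
<< 37
>> mathcell.oneover()
<< 1/37
>> mathcell.shrink(x: 14/3)
<< -515/111
>> mathcell.scale(x: 5/7)
<< -2575/777
>> cubby.keep(k: zirind, v: <last>)
<< nil
>> cubby.keep(k: smoni_ex, v: 740)
<< nil
>> mathcell.load(x: 72)
<< 72
>> chron.stepdays(n: 270)
<< 2254-07-25


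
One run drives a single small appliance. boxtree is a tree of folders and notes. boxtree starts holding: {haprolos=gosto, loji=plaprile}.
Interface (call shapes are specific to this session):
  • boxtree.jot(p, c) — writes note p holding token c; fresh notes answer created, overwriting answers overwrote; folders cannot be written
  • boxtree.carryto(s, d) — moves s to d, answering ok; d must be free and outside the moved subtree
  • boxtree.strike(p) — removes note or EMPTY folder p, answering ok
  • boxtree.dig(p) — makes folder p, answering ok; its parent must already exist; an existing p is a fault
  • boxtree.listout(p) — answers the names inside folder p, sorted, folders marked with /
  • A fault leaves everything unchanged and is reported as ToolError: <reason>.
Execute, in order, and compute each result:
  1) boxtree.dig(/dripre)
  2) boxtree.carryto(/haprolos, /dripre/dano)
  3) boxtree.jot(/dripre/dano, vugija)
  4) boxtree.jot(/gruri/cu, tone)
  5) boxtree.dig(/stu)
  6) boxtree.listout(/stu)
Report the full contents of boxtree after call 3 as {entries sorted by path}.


Answer: {dripre/, dripre/dano=vugija, loji=plaprile}

Derivation:
~$ boxtree.dig p→/dripre
  ok
~$ boxtree.carryto s→/haprolos d→/dripre/dano
  ok
~$ boxtree.jot p→/dripre/dano c→vugija
  overwrote
~$ boxtree.jot p→/gruri/cu c→tone
  ToolError: no parent
~$ boxtree.dig p→/stu
  ok
~$ boxtree.listout p→/stu
  []


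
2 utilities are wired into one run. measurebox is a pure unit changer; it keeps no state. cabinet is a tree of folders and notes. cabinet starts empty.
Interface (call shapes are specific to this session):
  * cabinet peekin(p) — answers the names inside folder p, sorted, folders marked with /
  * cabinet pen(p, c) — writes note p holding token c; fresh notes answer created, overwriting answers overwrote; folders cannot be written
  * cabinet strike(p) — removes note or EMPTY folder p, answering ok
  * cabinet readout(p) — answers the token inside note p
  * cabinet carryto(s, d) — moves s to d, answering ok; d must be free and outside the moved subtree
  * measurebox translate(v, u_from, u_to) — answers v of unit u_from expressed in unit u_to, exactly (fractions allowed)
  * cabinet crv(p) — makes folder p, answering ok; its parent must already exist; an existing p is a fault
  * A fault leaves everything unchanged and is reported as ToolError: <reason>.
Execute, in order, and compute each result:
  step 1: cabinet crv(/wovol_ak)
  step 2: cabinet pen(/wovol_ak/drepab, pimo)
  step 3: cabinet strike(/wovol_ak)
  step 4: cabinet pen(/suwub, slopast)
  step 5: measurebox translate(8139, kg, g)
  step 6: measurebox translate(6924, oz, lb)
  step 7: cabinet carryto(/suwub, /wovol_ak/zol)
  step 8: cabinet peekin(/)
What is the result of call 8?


Answer: [wovol_ak/]

Derivation:
! cabinet crv(p: /wovol_ak) -> ok
! cabinet pen(p: /wovol_ak/drepab, c: pimo) -> created
! cabinet strike(p: /wovol_ak) -> ToolError: not empty
! cabinet pen(p: /suwub, c: slopast) -> created
! measurebox translate(v: 8139, u_from: kg, u_to: g) -> 8139000
! measurebox translate(v: 6924, u_from: oz, u_to: lb) -> 1731/4
! cabinet carryto(s: /suwub, d: /wovol_ak/zol) -> ok
! cabinet peekin(p: /) -> [wovol_ak/]


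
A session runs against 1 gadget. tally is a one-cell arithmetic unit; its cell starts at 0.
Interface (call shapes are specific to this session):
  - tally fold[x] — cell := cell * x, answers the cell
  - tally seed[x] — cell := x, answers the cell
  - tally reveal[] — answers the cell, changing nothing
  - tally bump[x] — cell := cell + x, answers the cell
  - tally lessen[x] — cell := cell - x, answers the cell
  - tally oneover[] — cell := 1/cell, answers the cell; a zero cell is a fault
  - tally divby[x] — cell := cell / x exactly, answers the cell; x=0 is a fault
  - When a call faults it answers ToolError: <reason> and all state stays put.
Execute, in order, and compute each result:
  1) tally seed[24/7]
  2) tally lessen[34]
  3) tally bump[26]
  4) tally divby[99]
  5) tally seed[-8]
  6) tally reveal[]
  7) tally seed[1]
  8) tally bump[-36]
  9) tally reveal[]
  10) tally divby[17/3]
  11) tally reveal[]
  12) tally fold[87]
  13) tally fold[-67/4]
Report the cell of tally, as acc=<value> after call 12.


>> tally seed(x='24/7')
<< 24/7
>> tally lessen(x='34')
<< -214/7
>> tally bump(x='26')
<< -32/7
>> tally divby(x='99')
<< -32/693
>> tally seed(x='-8')
<< -8
>> tally reveal()
<< -8
>> tally seed(x='1')
<< 1
>> tally bump(x='-36')
<< -35
>> tally reveal()
<< -35
>> tally divby(x='17/3')
<< -105/17
>> tally reveal()
<< -105/17
>> tally fold(x='87')
<< -9135/17
>> tally fold(x='-67/4')
<< 612045/68

Answer: acc=-9135/17


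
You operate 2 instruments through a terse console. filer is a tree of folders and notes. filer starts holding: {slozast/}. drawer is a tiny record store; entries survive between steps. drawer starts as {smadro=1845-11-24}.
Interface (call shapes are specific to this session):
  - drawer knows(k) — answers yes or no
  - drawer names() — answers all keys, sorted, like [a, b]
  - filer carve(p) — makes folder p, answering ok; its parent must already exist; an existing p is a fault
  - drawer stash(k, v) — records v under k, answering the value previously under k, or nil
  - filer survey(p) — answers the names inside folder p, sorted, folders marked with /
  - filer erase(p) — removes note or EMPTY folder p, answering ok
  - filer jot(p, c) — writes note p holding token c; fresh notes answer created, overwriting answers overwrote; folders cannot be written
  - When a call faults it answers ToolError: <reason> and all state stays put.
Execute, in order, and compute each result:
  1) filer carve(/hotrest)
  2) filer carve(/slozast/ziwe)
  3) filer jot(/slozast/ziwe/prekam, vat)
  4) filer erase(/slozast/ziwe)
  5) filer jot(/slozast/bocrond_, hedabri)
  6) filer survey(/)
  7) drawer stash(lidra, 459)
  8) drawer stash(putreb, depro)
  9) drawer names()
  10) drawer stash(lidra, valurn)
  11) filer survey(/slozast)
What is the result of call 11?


Answer: [bocrond_, ziwe/]

Derivation:
Do: filer carve[p: /hotrest]
See: ok
Do: filer carve[p: /slozast/ziwe]
See: ok
Do: filer jot[p: /slozast/ziwe/prekam; c: vat]
See: created
Do: filer erase[p: /slozast/ziwe]
See: ToolError: not empty
Do: filer jot[p: /slozast/bocrond_; c: hedabri]
See: created
Do: filer survey[p: /]
See: [hotrest/, slozast/]
Do: drawer stash[k: lidra; v: 459]
See: nil
Do: drawer stash[k: putreb; v: depro]
See: nil
Do: drawer names[]
See: [lidra, putreb, smadro]
Do: drawer stash[k: lidra; v: valurn]
See: 459
Do: filer survey[p: /slozast]
See: [bocrond_, ziwe/]


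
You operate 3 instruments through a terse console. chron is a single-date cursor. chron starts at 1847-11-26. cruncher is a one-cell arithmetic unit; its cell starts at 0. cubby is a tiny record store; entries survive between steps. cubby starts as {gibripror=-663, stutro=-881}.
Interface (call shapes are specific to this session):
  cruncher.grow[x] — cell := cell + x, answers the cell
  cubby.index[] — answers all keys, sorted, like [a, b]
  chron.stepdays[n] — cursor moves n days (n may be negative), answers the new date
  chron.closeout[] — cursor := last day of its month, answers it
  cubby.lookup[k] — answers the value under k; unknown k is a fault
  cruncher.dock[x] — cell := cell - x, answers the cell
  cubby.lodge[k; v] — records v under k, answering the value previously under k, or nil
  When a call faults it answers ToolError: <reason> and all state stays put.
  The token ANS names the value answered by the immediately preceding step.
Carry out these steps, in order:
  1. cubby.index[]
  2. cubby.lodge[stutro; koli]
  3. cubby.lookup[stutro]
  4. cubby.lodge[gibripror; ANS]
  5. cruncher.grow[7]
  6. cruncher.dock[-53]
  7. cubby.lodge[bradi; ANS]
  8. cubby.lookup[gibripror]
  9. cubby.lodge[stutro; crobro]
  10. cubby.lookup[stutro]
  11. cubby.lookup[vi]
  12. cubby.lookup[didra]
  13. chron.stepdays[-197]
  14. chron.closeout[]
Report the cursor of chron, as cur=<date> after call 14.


% cubby.index
= [gibripror, stutro]
% cubby.lodge k=stutro v=koli
= -881
% cubby.lookup k=stutro
= koli
% cubby.lodge k=gibripror v=ANS
= -663
% cruncher.grow x=7
= 7
% cruncher.dock x=-53
= 60
% cubby.lodge k=bradi v=ANS
= nil
% cubby.lookup k=gibripror
= koli
% cubby.lodge k=stutro v=crobro
= koli
% cubby.lookup k=stutro
= crobro
% cubby.lookup k=vi
= ToolError: no such key vi
% cubby.lookup k=didra
= ToolError: no such key didra
% chron.stepdays n=-197
= 1847-05-13
% chron.closeout
= 1847-05-31

Answer: cur=1847-05-31
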